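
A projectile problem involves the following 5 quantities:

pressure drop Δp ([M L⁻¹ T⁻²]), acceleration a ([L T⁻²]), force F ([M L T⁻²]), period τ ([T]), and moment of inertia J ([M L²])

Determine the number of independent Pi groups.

There are 5 variables and 3 base dimensions (M, L, T).
The dimension matrix has rank 3.
Independent dimensionless groups: 5 − 3 = 2.

2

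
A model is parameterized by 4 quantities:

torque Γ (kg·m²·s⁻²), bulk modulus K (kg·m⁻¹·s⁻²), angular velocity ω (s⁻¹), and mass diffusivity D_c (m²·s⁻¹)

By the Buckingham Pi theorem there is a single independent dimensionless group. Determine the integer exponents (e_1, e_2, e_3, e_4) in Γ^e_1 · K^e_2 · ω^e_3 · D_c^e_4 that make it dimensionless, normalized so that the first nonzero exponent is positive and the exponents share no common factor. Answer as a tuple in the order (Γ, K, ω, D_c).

M: e_1·(1) + e_2·(1) + e_3·(0) + e_4·(0) = 0
L: e_1·(2) + e_2·(-1) + e_3·(0) + e_4·(2) = 0
T: e_1·(-2) + e_2·(-2) + e_3·(-1) + e_4·(-1) = 0
Solving this homogeneous linear system for the smallest-integer solution (first nonzero entry positive) gives (2, -2, 3, -3).

(2, -2, 3, -3)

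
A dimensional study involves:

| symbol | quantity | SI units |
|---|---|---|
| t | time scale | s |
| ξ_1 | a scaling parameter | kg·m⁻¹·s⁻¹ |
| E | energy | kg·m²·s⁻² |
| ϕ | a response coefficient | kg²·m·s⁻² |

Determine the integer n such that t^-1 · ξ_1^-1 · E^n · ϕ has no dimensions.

-1

Balance the M exponent: (1)·n from E, plus −(0) − (1) + (2) = 1 from the rest, must sum to zero.
n + 1 = 0, so n = -1.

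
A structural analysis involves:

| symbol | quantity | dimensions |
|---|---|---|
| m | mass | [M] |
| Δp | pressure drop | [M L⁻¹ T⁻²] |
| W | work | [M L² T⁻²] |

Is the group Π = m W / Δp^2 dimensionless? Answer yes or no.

no

Sum the exponent of each base dimension across the product:
  M: [m]_M − 2·[Δp]_M + [W]_M = (1) − 2·(1) + (1) = 0
  L: [m]_L − 2·[Δp]_L + [W]_L = (0) − 2·(-1) + (2) = 4
  T: [m]_T − 2·[Δp]_T + [W]_T = (0) − 2·(-2) + (-2) = 2
Net dimensions [L⁴ T²] ≠ [1] — not dimensionless.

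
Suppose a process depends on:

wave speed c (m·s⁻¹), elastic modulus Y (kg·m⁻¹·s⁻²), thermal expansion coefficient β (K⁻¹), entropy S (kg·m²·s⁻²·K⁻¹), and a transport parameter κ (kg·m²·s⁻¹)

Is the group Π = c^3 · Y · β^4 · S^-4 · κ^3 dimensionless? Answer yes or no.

yes

Sum the exponent of each base dimension across the product:
  M: 3·[c]_M + [Y]_M + 4·[β]_M − 4·[S]_M + 3·[κ]_M = 3·(0) + (1) + 4·(0) − 4·(1) + 3·(1) = 0
  L: 3·[c]_L + [Y]_L + 4·[β]_L − 4·[S]_L + 3·[κ]_L = 3·(1) + (-1) + 4·(0) − 4·(2) + 3·(2) = 0
  T: 3·[c]_T + [Y]_T + 4·[β]_T − 4·[S]_T + 3·[κ]_T = 3·(-1) + (-2) + 4·(0) − 4·(-2) + 3·(-1) = 0
  Θ: 3·[c]_Θ + [Y]_Θ + 4·[β]_Θ − 4·[S]_Θ + 3·[κ]_Θ = 3·(0) + (0) + 4·(-1) − 4·(-1) + 3·(0) = 0
All base exponents vanish — dimensionless.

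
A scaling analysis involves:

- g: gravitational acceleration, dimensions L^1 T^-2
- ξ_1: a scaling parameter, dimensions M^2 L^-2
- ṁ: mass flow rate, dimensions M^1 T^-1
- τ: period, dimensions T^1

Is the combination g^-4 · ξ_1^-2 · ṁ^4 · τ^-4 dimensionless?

yes

Sum the exponent of each base dimension across the product:
  M: −4·[g]_M − 2·[ξ_1]_M + 4·[ṁ]_M − 4·[τ]_M = −4·(0) − 2·(2) + 4·(1) − 4·(0) = 0
  L: −4·[g]_L − 2·[ξ_1]_L + 4·[ṁ]_L − 4·[τ]_L = −4·(1) − 2·(-2) + 4·(0) − 4·(0) = 0
  T: −4·[g]_T − 2·[ξ_1]_T + 4·[ṁ]_T − 4·[τ]_T = −4·(-2) − 2·(0) + 4·(-1) − 4·(1) = 0
  Θ: −4·[g]_Θ − 2·[ξ_1]_Θ + 4·[ṁ]_Θ − 4·[τ]_Θ = −4·(0) − 2·(0) + 4·(0) − 4·(0) = 0
All base exponents vanish — dimensionless.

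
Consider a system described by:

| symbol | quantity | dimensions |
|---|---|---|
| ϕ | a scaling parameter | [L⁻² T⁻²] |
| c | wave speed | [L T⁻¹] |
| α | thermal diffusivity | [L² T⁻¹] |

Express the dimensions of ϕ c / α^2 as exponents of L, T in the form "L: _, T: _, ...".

Collect each base-dimension exponent across the product:
  L: (-2) + (1) − 2·(2) = -5
  T: (-2) + (-1) − 2·(-1) = -1
So the dimensions are [L⁻⁵ T⁻¹].

L: -5, T: -1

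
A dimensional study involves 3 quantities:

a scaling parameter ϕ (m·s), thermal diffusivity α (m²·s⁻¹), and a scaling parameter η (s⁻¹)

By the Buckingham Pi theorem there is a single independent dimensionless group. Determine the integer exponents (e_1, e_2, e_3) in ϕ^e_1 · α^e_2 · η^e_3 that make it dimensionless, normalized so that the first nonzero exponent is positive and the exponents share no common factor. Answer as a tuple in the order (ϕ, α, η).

L: e_1·(1) + e_2·(2) + e_3·(0) = 0
T: e_1·(1) + e_2·(-1) + e_3·(-1) = 0
Solving this homogeneous linear system for the smallest-integer solution (first nonzero entry positive) gives (2, -1, 3).

(2, -1, 3)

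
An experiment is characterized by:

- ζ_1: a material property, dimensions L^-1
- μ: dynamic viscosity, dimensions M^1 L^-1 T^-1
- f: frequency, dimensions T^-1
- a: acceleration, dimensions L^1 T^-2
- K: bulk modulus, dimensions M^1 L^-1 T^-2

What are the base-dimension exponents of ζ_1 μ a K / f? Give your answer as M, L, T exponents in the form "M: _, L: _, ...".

M: 2, L: -2, T: -4

Collect each base-dimension exponent across the product:
  M: (0) + (1) − (0) + (0) + (1) = 2
  L: (-1) + (-1) − (0) + (1) + (-1) = -2
  T: (0) + (-1) − (-1) + (-2) + (-2) = -4
So the dimensions are [M² L⁻² T⁻⁴].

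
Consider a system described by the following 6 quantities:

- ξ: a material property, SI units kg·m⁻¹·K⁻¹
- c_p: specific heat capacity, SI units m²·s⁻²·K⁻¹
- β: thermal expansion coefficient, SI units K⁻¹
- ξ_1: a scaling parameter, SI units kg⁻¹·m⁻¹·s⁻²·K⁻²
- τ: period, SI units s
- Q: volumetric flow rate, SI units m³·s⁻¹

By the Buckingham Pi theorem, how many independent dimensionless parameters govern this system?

There are 6 variables and 4 base dimensions (M, L, T, Θ).
The dimension matrix has rank 4.
Independent dimensionless groups: 6 − 4 = 2.

2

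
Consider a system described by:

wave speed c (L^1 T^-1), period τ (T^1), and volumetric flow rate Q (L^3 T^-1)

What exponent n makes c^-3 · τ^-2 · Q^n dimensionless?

Balance the L exponent: (3)·n from Q, plus −3·(1) − 2·(0) = -3 from the rest, must sum to zero.
3n − 3 = 0, so n = 1.

1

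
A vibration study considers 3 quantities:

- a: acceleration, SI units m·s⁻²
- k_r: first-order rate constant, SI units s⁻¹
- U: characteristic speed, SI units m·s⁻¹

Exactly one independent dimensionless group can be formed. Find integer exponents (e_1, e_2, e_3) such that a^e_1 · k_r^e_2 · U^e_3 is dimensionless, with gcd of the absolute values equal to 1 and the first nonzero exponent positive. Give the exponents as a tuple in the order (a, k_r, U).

L: e_1·(1) + e_2·(0) + e_3·(1) = 0
T: e_1·(-2) + e_2·(-1) + e_3·(-1) = 0
Solving this homogeneous linear system for the smallest-integer solution (first nonzero entry positive) gives (1, -1, -1).

(1, -1, -1)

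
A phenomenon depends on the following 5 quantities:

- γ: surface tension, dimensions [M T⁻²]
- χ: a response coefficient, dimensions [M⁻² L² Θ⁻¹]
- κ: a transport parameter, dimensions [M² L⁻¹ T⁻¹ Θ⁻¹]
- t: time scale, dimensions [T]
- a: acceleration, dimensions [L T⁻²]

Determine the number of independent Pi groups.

1

There are 5 variables and 4 base dimensions (M, L, T, Θ).
The dimension matrix has rank 4.
Independent dimensionless groups: 5 − 4 = 1.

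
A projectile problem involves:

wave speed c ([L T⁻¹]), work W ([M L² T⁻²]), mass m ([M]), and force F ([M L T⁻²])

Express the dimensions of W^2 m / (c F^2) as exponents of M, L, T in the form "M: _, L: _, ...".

M: 1, L: 1, T: 1

Collect each base-dimension exponent across the product:
  M: −(0) + 2·(1) + (1) − 2·(1) = 1
  L: −(1) + 2·(2) + (0) − 2·(1) = 1
  T: −(-1) + 2·(-2) + (0) − 2·(-2) = 1
So the dimensions are [M L T].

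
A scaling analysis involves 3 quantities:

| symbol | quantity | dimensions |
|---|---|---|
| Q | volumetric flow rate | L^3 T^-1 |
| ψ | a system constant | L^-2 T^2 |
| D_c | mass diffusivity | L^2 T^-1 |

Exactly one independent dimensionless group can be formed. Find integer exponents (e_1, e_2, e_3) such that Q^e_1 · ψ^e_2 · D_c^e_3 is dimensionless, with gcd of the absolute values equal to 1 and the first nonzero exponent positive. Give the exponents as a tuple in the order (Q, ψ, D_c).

(2, -1, -4)

L: e_1·(3) + e_2·(-2) + e_3·(2) = 0
T: e_1·(-1) + e_2·(2) + e_3·(-1) = 0
Solving this homogeneous linear system for the smallest-integer solution (first nonzero entry positive) gives (2, -1, -4).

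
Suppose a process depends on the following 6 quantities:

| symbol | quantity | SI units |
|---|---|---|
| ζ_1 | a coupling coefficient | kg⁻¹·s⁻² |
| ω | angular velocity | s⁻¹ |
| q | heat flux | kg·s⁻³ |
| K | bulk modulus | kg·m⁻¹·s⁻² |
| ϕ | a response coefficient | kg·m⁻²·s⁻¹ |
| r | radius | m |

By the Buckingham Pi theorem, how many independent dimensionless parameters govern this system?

3

There are 6 variables and 3 base dimensions (M, L, T).
The dimension matrix has rank 3.
Independent dimensionless groups: 6 − 3 = 3.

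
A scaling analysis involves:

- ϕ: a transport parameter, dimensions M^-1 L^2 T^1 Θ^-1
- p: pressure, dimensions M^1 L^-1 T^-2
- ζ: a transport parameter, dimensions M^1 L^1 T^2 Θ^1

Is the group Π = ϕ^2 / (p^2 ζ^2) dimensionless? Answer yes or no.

Sum the exponent of each base dimension across the product:
  M: 2·[ϕ]_M − 2·[p]_M − 2·[ζ]_M = 2·(-1) − 2·(1) − 2·(1) = -6
  L: 2·[ϕ]_L − 2·[p]_L − 2·[ζ]_L = 2·(2) − 2·(-1) − 2·(1) = 4
  T: 2·[ϕ]_T − 2·[p]_T − 2·[ζ]_T = 2·(1) − 2·(-2) − 2·(2) = 2
  Θ: 2·[ϕ]_Θ − 2·[p]_Θ − 2·[ζ]_Θ = 2·(-1) − 2·(0) − 2·(1) = -4
Net dimensions [M⁻⁶ L⁴ T² Θ⁻⁴] ≠ [1] — not dimensionless.

no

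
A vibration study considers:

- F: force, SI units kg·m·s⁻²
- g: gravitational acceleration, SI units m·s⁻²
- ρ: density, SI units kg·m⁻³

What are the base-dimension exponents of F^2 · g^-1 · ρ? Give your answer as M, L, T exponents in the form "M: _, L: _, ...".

Collect each base-dimension exponent across the product:
  M: 2·(1) − (0) + (1) = 3
  L: 2·(1) − (1) + (-3) = -2
  T: 2·(-2) − (-2) + (0) = -2
So the dimensions are [M³ L⁻² T⁻²].

M: 3, L: -2, T: -2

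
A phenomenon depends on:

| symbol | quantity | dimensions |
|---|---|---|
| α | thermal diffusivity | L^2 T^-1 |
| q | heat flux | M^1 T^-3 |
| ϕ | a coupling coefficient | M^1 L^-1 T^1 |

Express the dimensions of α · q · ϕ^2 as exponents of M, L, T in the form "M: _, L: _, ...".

M: 3, L: 0, T: -2

Collect each base-dimension exponent across the product:
  M: (0) + (1) + 2·(1) = 3
  L: (2) + (0) + 2·(-1) = 0
  T: (-1) + (-3) + 2·(1) = -2
So the dimensions are [M³ T⁻²].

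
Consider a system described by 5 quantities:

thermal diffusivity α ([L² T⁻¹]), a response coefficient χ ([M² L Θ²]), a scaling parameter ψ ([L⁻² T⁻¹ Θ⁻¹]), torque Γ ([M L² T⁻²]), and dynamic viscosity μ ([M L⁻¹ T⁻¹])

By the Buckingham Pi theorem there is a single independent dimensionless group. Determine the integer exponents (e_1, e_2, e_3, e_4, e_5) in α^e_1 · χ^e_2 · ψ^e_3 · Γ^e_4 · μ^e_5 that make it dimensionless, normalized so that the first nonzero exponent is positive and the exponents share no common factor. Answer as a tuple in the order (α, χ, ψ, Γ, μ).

M: e_1·(0) + e_2·(2) + e_3·(0) + e_4·(1) + e_5·(1) = 0
L: e_1·(2) + e_2·(1) + e_3·(-2) + e_4·(2) + e_5·(-1) = 0
T: e_1·(-1) + e_2·(0) + e_3·(-1) + e_4·(-2) + e_5·(-1) = 0
Θ: e_1·(0) + e_2·(2) + e_3·(-1) + e_4·(0) + e_5·(0) = 0
Solving this homogeneous linear system for the smallest-integer solution (first nonzero entry positive) gives (1, -1, -2, -1, 3).

(1, -1, -2, -1, 3)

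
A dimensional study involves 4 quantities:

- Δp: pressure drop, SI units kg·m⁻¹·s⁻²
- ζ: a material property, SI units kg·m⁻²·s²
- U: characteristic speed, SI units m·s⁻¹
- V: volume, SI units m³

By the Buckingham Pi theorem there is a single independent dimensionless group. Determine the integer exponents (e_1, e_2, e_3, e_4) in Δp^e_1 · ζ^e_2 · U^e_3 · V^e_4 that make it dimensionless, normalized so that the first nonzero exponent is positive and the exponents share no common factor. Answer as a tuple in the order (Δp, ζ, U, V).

M: e_1·(1) + e_2·(1) + e_3·(0) + e_4·(0) = 0
L: e_1·(-1) + e_2·(-2) + e_3·(1) + e_4·(3) = 0
T: e_1·(-2) + e_2·(2) + e_3·(-1) + e_4·(0) = 0
Solving this homogeneous linear system for the smallest-integer solution (first nonzero entry positive) gives (1, -1, -4, 1).

(1, -1, -4, 1)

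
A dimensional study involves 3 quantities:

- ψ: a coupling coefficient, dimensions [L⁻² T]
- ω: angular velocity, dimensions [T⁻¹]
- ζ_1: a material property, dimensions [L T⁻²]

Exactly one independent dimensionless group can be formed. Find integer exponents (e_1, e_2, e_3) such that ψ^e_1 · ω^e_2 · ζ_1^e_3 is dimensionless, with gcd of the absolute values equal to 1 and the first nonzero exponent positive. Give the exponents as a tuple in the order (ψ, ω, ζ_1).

L: e_1·(-2) + e_2·(0) + e_3·(1) = 0
T: e_1·(1) + e_2·(-1) + e_3·(-2) = 0
Solving this homogeneous linear system for the smallest-integer solution (first nonzero entry positive) gives (1, -3, 2).

(1, -3, 2)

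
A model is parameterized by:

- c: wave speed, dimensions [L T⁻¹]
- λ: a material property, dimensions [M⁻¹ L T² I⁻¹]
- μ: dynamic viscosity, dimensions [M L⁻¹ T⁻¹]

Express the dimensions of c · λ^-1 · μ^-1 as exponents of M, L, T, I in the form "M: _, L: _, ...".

M: 0, L: 1, T: -2, I: 1

Collect each base-dimension exponent across the product:
  M: (0) − (-1) − (1) = 0
  L: (1) − (1) − (-1) = 1
  T: (-1) − (2) − (-1) = -2
  I: (0) − (-1) − (0) = 1
So the dimensions are [L T⁻² I].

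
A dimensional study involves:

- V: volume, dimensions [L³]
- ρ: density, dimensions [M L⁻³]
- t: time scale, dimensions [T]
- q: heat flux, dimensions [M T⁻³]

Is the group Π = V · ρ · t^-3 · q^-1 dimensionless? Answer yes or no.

Sum the exponent of each base dimension across the product:
  M: [V]_M + [ρ]_M − 3·[t]_M − [q]_M = (0) + (1) − 3·(0) − (1) = 0
  L: [V]_L + [ρ]_L − 3·[t]_L − [q]_L = (3) + (-3) − 3·(0) − (0) = 0
  T: [V]_T + [ρ]_T − 3·[t]_T − [q]_T = (0) + (0) − 3·(1) − (-3) = 0
  Θ: [V]_Θ + [ρ]_Θ − 3·[t]_Θ − [q]_Θ = (0) + (0) − 3·(0) − (0) = 0
  N: [V]_N + [ρ]_N − 3·[t]_N − [q]_N = (0) + (0) − 3·(0) − (0) = 0
All base exponents vanish — dimensionless.

yes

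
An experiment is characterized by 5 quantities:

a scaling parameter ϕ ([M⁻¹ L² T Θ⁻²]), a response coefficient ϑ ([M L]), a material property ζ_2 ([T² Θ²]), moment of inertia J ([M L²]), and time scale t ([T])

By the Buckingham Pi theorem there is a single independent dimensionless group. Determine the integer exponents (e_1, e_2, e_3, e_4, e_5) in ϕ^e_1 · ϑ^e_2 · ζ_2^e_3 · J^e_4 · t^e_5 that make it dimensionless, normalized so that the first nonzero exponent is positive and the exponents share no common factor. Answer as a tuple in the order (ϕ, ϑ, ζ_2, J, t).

M: e_1·(-1) + e_2·(1) + e_3·(0) + e_4·(1) + e_5·(0) = 0
L: e_1·(2) + e_2·(1) + e_3·(0) + e_4·(2) + e_5·(0) = 0
T: e_1·(1) + e_2·(0) + e_3·(2) + e_4·(0) + e_5·(1) = 0
Θ: e_1·(-2) + e_2·(0) + e_3·(2) + e_4·(0) + e_5·(0) = 0
Solving this homogeneous linear system for the smallest-integer solution (first nonzero entry positive) gives (1, 4, 1, -3, -3).

(1, 4, 1, -3, -3)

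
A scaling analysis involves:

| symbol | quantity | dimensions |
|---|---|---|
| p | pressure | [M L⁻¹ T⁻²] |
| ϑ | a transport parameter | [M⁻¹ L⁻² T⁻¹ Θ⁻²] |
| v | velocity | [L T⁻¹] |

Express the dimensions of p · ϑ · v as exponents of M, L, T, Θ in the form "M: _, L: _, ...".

Collect each base-dimension exponent across the product:
  M: (1) + (-1) + (0) = 0
  L: (-1) + (-2) + (1) = -2
  T: (-2) + (-1) + (-1) = -4
  Θ: (0) + (-2) + (0) = -2
So the dimensions are [L⁻² T⁻⁴ Θ⁻²].

M: 0, L: -2, T: -4, Θ: -2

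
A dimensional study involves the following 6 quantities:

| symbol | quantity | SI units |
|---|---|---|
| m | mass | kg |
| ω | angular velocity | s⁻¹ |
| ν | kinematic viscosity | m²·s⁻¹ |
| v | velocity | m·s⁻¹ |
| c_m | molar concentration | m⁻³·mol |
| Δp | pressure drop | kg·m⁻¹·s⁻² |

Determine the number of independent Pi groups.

2

There are 6 variables and 4 base dimensions (M, L, T, N).
The dimension matrix has rank 4.
Independent dimensionless groups: 6 − 4 = 2.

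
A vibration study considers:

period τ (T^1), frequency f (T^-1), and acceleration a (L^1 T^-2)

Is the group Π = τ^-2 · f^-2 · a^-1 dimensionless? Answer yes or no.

Sum the exponent of each base dimension across the product:
  L: −2·[τ]_L − 2·[f]_L − [a]_L = −2·(0) − 2·(0) − (1) = -1
  T: −2·[τ]_T − 2·[f]_T − [a]_T = −2·(1) − 2·(-1) − (-2) = 2
Net dimensions [L⁻¹ T²] ≠ [1] — not dimensionless.

no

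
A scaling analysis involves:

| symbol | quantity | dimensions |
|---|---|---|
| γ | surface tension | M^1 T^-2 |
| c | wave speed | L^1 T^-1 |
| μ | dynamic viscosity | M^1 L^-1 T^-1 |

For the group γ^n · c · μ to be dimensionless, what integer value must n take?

Balance the M exponent: (1)·n from γ, plus (0) + (1) = 1 from the rest, must sum to zero.
n + 1 = 0, so n = -1.

-1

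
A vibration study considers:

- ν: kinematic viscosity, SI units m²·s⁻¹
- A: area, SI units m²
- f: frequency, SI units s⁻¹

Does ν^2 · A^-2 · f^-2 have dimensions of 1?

yes

Sum the exponent of each base dimension across the product:
  L: 2·[ν]_L − 2·[A]_L − 2·[f]_L = 2·(2) − 2·(2) − 2·(0) = 0
  T: 2·[ν]_T − 2·[A]_T − 2·[f]_T = 2·(-1) − 2·(0) − 2·(-1) = 0
All base exponents vanish — dimensionless.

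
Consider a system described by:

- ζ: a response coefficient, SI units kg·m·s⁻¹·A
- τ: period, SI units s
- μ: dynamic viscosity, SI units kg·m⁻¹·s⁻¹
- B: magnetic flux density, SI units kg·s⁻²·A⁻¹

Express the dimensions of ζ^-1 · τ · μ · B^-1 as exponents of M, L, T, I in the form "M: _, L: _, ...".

M: -1, L: -2, T: 3, I: 0

Collect each base-dimension exponent across the product:
  M: −(1) + (0) + (1) − (1) = -1
  L: −(1) + (0) + (-1) − (0) = -2
  T: −(-1) + (1) + (-1) − (-2) = 3
  I: −(1) + (0) + (0) − (-1) = 0
So the dimensions are [M⁻¹ L⁻² T³].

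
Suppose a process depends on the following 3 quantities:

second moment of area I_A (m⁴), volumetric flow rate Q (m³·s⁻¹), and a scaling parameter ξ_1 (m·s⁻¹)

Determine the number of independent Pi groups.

1

There are 3 variables and 2 base dimensions (L, T).
The dimension matrix has rank 2.
Independent dimensionless groups: 3 − 2 = 1.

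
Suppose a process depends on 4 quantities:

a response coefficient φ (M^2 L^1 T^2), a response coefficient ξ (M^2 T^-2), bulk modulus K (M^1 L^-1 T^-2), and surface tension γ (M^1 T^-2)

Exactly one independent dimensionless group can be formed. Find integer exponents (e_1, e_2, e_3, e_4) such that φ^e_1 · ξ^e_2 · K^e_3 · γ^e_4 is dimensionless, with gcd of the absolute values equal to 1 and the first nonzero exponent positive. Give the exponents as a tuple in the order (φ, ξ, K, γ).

(1, -3, 1, 3)

M: e_1·(2) + e_2·(2) + e_3·(1) + e_4·(1) = 0
L: e_1·(1) + e_2·(0) + e_3·(-1) + e_4·(0) = 0
T: e_1·(2) + e_2·(-2) + e_3·(-2) + e_4·(-2) = 0
Solving this homogeneous linear system for the smallest-integer solution (first nonzero entry positive) gives (1, -3, 1, 3).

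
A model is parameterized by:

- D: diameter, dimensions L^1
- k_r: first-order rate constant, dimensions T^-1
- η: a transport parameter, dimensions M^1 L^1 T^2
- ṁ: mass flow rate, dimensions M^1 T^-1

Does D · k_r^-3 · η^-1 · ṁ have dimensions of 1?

Sum the exponent of each base dimension across the product:
  M: [D]_M − 3·[k_r]_M − [η]_M + [ṁ]_M = (0) − 3·(0) − (1) + (1) = 0
  L: [D]_L − 3·[k_r]_L − [η]_L + [ṁ]_L = (1) − 3·(0) − (1) + (0) = 0
  T: [D]_T − 3·[k_r]_T − [η]_T + [ṁ]_T = (0) − 3·(-1) − (2) + (-1) = 0
All base exponents vanish — dimensionless.

yes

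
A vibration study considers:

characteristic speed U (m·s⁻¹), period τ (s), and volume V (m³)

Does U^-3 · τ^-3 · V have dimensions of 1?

Sum the exponent of each base dimension across the product:
  M: −3·[U]_M − 3·[τ]_M + [V]_M = −3·(0) − 3·(0) + (0) = 0
  L: −3·[U]_L − 3·[τ]_L + [V]_L = −3·(1) − 3·(0) + (3) = 0
  T: −3·[U]_T − 3·[τ]_T + [V]_T = −3·(-1) − 3·(1) + (0) = 0
All base exponents vanish — dimensionless.

yes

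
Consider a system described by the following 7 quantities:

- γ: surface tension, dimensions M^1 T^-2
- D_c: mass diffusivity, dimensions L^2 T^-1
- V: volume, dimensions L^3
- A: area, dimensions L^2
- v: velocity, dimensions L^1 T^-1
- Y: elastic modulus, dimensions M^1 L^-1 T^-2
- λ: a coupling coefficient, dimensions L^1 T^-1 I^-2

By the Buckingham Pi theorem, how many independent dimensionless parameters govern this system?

There are 7 variables and 4 base dimensions (M, L, T, I).
The dimension matrix has rank 4.
Independent dimensionless groups: 7 − 4 = 3.

3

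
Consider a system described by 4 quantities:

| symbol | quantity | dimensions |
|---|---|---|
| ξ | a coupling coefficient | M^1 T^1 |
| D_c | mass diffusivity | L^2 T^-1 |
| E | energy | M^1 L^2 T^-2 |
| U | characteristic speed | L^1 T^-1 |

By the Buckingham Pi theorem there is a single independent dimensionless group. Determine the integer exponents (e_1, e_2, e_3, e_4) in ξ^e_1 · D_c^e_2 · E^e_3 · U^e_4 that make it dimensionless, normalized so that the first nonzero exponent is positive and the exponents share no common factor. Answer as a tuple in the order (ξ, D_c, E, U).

M: e_1·(1) + e_2·(0) + e_3·(1) + e_4·(0) = 0
L: e_1·(0) + e_2·(2) + e_3·(2) + e_4·(1) = 0
T: e_1·(1) + e_2·(-1) + e_3·(-2) + e_4·(-1) = 0
Solving this homogeneous linear system for the smallest-integer solution (first nonzero entry positive) gives (1, -1, -1, 4).

(1, -1, -1, 4)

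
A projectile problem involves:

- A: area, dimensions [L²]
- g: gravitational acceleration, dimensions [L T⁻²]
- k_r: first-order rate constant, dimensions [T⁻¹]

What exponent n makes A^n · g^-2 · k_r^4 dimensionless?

1

Balance the L exponent: (2)·n from A, plus −2·(1) + 4·(0) = -2 from the rest, must sum to zero.
2n − 2 = 0, so n = 1.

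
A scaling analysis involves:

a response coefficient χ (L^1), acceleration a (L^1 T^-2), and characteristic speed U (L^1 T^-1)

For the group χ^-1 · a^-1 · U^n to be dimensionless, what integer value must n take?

2

Balance the L exponent: (1)·n from U, plus −(1) − (1) = -2 from the rest, must sum to zero.
n − 2 = 0, so n = 2.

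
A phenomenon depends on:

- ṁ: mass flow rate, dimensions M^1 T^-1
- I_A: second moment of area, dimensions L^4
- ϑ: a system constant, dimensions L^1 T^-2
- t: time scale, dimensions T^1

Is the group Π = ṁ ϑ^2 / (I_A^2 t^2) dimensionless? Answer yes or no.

Sum the exponent of each base dimension across the product:
  M: [ṁ]_M − 2·[I_A]_M + 2·[ϑ]_M − 2·[t]_M = (1) − 2·(0) + 2·(0) − 2·(0) = 1
  L: [ṁ]_L − 2·[I_A]_L + 2·[ϑ]_L − 2·[t]_L = (0) − 2·(4) + 2·(1) − 2·(0) = -6
  T: [ṁ]_T − 2·[I_A]_T + 2·[ϑ]_T − 2·[t]_T = (-1) − 2·(0) + 2·(-2) − 2·(1) = -7
Net dimensions [M L⁻⁶ T⁻⁷] ≠ [1] — not dimensionless.

no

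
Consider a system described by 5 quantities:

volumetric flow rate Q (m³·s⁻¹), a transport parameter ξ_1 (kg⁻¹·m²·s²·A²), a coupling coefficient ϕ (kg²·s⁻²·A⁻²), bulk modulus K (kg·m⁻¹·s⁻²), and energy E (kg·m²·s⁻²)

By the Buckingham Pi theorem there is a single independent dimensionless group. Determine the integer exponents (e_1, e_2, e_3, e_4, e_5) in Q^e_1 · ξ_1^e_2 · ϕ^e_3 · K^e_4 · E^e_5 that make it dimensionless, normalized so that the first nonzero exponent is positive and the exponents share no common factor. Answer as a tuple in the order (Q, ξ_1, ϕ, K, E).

(2, 1, 1, 2, -3)

M: e_1·(0) + e_2·(-1) + e_3·(2) + e_4·(1) + e_5·(1) = 0
L: e_1·(3) + e_2·(2) + e_3·(0) + e_4·(-1) + e_5·(2) = 0
T: e_1·(-1) + e_2·(2) + e_3·(-2) + e_4·(-2) + e_5·(-2) = 0
I: e_1·(0) + e_2·(2) + e_3·(-2) + e_4·(0) + e_5·(0) = 0
Solving this homogeneous linear system for the smallest-integer solution (first nonzero entry positive) gives (2, 1, 1, 2, -3).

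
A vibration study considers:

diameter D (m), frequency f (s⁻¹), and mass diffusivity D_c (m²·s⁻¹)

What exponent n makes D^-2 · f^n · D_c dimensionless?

Balance the T exponent: (-1)·n from f, plus −2·(0) + (-1) = -1 from the rest, must sum to zero.
−n − 1 = 0, so n = -1.

-1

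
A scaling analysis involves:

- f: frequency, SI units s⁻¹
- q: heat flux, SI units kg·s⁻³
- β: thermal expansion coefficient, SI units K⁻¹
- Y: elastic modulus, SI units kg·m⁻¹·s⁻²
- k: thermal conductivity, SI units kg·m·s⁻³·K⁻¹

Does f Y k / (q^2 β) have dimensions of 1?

yes

Sum the exponent of each base dimension across the product:
  M: [f]_M − 2·[q]_M − [β]_M + [Y]_M + [k]_M = (0) − 2·(1) − (0) + (1) + (1) = 0
  L: [f]_L − 2·[q]_L − [β]_L + [Y]_L + [k]_L = (0) − 2·(0) − (0) + (-1) + (1) = 0
  T: [f]_T − 2·[q]_T − [β]_T + [Y]_T + [k]_T = (-1) − 2·(-3) − (0) + (-2) + (-3) = 0
  Θ: [f]_Θ − 2·[q]_Θ − [β]_Θ + [Y]_Θ + [k]_Θ = (0) − 2·(0) − (-1) + (0) + (-1) = 0
All base exponents vanish — dimensionless.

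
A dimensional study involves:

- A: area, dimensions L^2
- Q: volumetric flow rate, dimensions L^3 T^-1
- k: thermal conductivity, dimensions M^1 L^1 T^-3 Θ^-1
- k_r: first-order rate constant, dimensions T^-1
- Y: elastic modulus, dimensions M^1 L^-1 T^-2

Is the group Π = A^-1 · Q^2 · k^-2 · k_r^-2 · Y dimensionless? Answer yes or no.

Sum the exponent of each base dimension across the product:
  M: −[A]_M + 2·[Q]_M − 2·[k]_M − 2·[k_r]_M + [Y]_M = −(0) + 2·(0) − 2·(1) − 2·(0) + (1) = -1
  L: −[A]_L + 2·[Q]_L − 2·[k]_L − 2·[k_r]_L + [Y]_L = −(2) + 2·(3) − 2·(1) − 2·(0) + (-1) = 1
  T: −[A]_T + 2·[Q]_T − 2·[k]_T − 2·[k_r]_T + [Y]_T = −(0) + 2·(-1) − 2·(-3) − 2·(-1) + (-2) = 4
  Θ: −[A]_Θ + 2·[Q]_Θ − 2·[k]_Θ − 2·[k_r]_Θ + [Y]_Θ = −(0) + 2·(0) − 2·(-1) − 2·(0) + (0) = 2
Net dimensions [M⁻¹ L T⁴ Θ²] ≠ [1] — not dimensionless.

no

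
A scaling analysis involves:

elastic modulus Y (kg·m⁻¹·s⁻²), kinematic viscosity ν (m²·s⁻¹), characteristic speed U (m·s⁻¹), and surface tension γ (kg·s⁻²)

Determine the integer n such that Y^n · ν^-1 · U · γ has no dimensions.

Balance the M exponent: (1)·n from Y, plus −(0) + (0) + (1) = 1 from the rest, must sum to zero.
n + 1 = 0, so n = -1.

-1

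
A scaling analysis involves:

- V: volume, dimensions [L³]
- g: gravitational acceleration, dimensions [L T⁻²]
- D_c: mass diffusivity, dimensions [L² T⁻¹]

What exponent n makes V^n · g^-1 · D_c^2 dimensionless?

-1

Balance the L exponent: (3)·n from V, plus −(1) + 2·(2) = 3 from the rest, must sum to zero.
3n + 3 = 0, so n = -1.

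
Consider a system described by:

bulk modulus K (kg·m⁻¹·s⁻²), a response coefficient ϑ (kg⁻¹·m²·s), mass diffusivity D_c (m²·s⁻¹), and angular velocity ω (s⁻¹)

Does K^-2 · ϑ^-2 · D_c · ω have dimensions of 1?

yes

Sum the exponent of each base dimension across the product:
  M: −2·[K]_M − 2·[ϑ]_M + [D_c]_M + [ω]_M = −2·(1) − 2·(-1) + (0) + (0) = 0
  L: −2·[K]_L − 2·[ϑ]_L + [D_c]_L + [ω]_L = −2·(-1) − 2·(2) + (2) + (0) = 0
  T: −2·[K]_T − 2·[ϑ]_T + [D_c]_T + [ω]_T = −2·(-2) − 2·(1) + (-1) + (-1) = 0
All base exponents vanish — dimensionless.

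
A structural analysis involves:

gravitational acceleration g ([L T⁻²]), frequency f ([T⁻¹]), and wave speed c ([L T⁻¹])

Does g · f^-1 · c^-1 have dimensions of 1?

yes

Sum the exponent of each base dimension across the product:
  L: [g]_L − [f]_L − [c]_L = (1) − (0) − (1) = 0
  T: [g]_T − [f]_T − [c]_T = (-2) − (-1) − (-1) = 0
All base exponents vanish — dimensionless.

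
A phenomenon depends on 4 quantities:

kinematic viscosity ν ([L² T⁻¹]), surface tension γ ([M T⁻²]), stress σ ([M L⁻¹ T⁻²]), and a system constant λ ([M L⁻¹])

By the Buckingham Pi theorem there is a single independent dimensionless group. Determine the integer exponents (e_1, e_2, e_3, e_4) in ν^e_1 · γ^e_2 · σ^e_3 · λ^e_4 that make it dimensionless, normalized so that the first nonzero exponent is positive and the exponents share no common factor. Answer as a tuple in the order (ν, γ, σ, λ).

(2, -4, 3, 1)

M: e_1·(0) + e_2·(1) + e_3·(1) + e_4·(1) = 0
L: e_1·(2) + e_2·(0) + e_3·(-1) + e_4·(-1) = 0
T: e_1·(-1) + e_2·(-2) + e_3·(-2) + e_4·(0) = 0
Solving this homogeneous linear system for the smallest-integer solution (first nonzero entry positive) gives (2, -4, 3, 1).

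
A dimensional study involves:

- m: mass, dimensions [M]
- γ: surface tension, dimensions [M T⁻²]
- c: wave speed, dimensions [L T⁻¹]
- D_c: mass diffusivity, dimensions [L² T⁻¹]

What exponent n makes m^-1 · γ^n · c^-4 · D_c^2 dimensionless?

Balance the M exponent: (1)·n from γ, plus −(1) − 4·(0) + 2·(0) = -1 from the rest, must sum to zero.
n − 1 = 0, so n = 1.

1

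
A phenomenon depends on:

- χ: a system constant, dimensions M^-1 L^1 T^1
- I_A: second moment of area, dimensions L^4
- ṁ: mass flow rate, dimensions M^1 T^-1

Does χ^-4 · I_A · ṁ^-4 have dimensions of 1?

yes

Sum the exponent of each base dimension across the product:
  M: −4·[χ]_M + [I_A]_M − 4·[ṁ]_M = −4·(-1) + (0) − 4·(1) = 0
  L: −4·[χ]_L + [I_A]_L − 4·[ṁ]_L = −4·(1) + (4) − 4·(0) = 0
  T: −4·[χ]_T + [I_A]_T − 4·[ṁ]_T = −4·(1) + (0) − 4·(-1) = 0
All base exponents vanish — dimensionless.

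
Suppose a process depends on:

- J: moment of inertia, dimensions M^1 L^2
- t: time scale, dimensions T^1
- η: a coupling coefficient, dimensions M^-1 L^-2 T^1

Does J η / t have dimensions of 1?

Sum the exponent of each base dimension across the product:
  M: [J]_M − [t]_M + [η]_M = (1) − (0) + (-1) = 0
  L: [J]_L − [t]_L + [η]_L = (2) − (0) + (-2) = 0
  T: [J]_T − [t]_T + [η]_T = (0) − (1) + (1) = 0
All base exponents vanish — dimensionless.

yes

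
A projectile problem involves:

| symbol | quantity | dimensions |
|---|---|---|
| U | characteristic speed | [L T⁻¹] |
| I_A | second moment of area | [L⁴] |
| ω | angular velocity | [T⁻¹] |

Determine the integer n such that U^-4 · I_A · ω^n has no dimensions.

4

Balance the T exponent: (-1)·n from ω, plus −4·(-1) + (0) = 4 from the rest, must sum to zero.
−n + 4 = 0, so n = 4.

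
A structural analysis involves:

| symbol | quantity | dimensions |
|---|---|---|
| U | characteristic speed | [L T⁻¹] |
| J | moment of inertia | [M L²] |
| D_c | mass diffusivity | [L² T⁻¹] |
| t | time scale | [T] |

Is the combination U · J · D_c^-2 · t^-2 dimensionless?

Sum the exponent of each base dimension across the product:
  M: [U]_M + [J]_M − 2·[D_c]_M − 2·[t]_M = (0) + (1) − 2·(0) − 2·(0) = 1
  L: [U]_L + [J]_L − 2·[D_c]_L − 2·[t]_L = (1) + (2) − 2·(2) − 2·(0) = -1
  T: [U]_T + [J]_T − 2·[D_c]_T − 2·[t]_T = (-1) + (0) − 2·(-1) − 2·(1) = -1
Net dimensions [M L⁻¹ T⁻¹] ≠ [1] — not dimensionless.

no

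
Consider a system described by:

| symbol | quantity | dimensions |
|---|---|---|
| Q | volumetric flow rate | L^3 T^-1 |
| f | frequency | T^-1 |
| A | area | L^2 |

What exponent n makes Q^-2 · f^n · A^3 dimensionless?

Balance the T exponent: (-1)·n from f, plus −2·(-1) + 3·(0) = 2 from the rest, must sum to zero.
−n + 2 = 0, so n = 2.

2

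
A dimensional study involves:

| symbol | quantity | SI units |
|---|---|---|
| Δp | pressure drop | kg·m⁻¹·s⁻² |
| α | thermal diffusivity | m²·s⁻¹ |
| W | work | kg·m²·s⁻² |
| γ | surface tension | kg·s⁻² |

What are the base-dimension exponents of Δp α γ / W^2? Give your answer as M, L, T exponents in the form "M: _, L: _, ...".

Collect each base-dimension exponent across the product:
  M: (1) + (0) − 2·(1) + (1) = 0
  L: (-1) + (2) − 2·(2) + (0) = -3
  T: (-2) + (-1) − 2·(-2) + (-2) = -1
So the dimensions are [L⁻³ T⁻¹].

M: 0, L: -3, T: -1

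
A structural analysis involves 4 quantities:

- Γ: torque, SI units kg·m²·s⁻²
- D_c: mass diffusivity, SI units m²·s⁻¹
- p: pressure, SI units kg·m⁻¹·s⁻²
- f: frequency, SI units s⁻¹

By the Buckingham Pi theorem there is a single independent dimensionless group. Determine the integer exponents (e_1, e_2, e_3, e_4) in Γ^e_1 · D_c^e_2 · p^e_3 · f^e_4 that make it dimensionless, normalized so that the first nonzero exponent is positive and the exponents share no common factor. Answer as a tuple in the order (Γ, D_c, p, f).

(2, -3, -2, 3)

M: e_1·(1) + e_2·(0) + e_3·(1) + e_4·(0) = 0
L: e_1·(2) + e_2·(2) + e_3·(-1) + e_4·(0) = 0
T: e_1·(-2) + e_2·(-1) + e_3·(-2) + e_4·(-1) = 0
Solving this homogeneous linear system for the smallest-integer solution (first nonzero entry positive) gives (2, -3, -2, 3).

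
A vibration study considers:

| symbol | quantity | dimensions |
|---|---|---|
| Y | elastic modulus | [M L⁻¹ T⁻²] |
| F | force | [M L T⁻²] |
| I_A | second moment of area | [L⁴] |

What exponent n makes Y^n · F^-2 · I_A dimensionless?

Balance the M exponent: (1)·n from Y, plus −2·(1) + (0) = -2 from the rest, must sum to zero.
n − 2 = 0, so n = 2.

2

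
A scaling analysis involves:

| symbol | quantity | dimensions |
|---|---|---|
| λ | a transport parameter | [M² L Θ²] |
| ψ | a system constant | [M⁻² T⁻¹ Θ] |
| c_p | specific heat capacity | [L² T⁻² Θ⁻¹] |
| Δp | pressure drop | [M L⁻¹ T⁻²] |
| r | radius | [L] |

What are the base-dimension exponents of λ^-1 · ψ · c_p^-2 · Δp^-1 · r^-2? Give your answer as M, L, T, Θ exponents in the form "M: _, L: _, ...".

Collect each base-dimension exponent across the product:
  M: −(2) + (-2) − 2·(0) − (1) − 2·(0) = -5
  L: −(1) + (0) − 2·(2) − (-1) − 2·(1) = -6
  T: −(0) + (-1) − 2·(-2) − (-2) − 2·(0) = 5
  Θ: −(2) + (1) − 2·(-1) − (0) − 2·(0) = 1
So the dimensions are [M⁻⁵ L⁻⁶ T⁵ Θ].

M: -5, L: -6, T: 5, Θ: 1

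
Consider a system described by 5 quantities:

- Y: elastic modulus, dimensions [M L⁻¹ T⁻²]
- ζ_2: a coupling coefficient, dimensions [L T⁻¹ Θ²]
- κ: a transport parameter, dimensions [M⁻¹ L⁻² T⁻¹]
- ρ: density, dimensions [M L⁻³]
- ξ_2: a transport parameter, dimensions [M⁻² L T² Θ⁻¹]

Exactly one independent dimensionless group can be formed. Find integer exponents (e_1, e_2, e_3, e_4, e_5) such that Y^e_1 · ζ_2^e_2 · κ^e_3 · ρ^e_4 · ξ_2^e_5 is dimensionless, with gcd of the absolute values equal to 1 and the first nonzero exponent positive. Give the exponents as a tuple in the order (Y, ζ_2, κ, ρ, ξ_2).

M: e_1·(1) + e_2·(0) + e_3·(-1) + e_4·(1) + e_5·(-2) = 0
L: e_1·(-1) + e_2·(1) + e_3·(-2) + e_4·(-3) + e_5·(1) = 0
T: e_1·(-2) + e_2·(-1) + e_3·(-1) + e_4·(0) + e_5·(2) = 0
Θ: e_1·(0) + e_2·(2) + e_3·(0) + e_4·(0) + e_5·(-1) = 0
Solving this homogeneous linear system for the smallest-integer solution (first nonzero entry positive) gives (2, 1, -1, 1, 2).

(2, 1, -1, 1, 2)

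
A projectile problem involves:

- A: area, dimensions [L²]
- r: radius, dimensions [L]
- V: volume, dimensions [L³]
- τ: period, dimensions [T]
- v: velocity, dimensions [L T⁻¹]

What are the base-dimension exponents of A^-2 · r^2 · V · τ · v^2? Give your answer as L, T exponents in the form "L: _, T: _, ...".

Collect each base-dimension exponent across the product:
  L: −2·(2) + 2·(1) + (3) + (0) + 2·(1) = 3
  T: −2·(0) + 2·(0) + (0) + (1) + 2·(-1) = -1
So the dimensions are [L³ T⁻¹].

L: 3, T: -1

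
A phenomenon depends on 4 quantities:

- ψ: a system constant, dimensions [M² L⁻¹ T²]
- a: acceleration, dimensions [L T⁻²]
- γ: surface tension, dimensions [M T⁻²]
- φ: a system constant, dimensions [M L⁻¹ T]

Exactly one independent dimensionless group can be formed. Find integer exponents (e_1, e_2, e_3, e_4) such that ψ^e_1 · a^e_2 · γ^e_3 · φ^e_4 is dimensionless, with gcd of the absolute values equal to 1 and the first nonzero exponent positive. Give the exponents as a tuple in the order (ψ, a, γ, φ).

M: e_1·(2) + e_2·(0) + e_3·(1) + e_4·(1) = 0
L: e_1·(-1) + e_2·(1) + e_3·(0) + e_4·(-1) = 0
T: e_1·(2) + e_2·(-2) + e_3·(-2) + e_4·(1) = 0
Solving this homogeneous linear system for the smallest-integer solution (first nonzero entry positive) gives (1, -3, 2, -4).

(1, -3, 2, -4)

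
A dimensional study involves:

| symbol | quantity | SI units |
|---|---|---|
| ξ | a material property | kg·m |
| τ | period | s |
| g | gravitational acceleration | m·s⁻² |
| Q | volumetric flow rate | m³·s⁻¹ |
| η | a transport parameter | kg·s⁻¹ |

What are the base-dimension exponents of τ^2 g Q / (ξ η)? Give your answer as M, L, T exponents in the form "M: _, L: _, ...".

Collect each base-dimension exponent across the product:
  M: −(1) + 2·(0) + (0) + (0) − (1) = -2
  L: −(1) + 2·(0) + (1) + (3) − (0) = 3
  T: −(0) + 2·(1) + (-2) + (-1) − (-1) = 0
So the dimensions are [M⁻² L³].

M: -2, L: 3, T: 0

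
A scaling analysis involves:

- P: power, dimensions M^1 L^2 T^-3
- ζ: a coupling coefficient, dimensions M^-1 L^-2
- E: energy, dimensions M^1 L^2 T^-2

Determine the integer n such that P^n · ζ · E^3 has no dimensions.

Balance the M exponent: (1)·n from P, plus (-1) + 3·(1) = 2 from the rest, must sum to zero.
n + 2 = 0, so n = -2.

-2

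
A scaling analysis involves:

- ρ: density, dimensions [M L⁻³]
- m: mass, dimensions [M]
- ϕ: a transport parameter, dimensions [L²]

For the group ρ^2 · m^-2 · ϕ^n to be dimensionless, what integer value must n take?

Balance the L exponent: (2)·n from ϕ, plus 2·(-3) − 2·(0) = -6 from the rest, must sum to zero.
2n − 6 = 0, so n = 3.

3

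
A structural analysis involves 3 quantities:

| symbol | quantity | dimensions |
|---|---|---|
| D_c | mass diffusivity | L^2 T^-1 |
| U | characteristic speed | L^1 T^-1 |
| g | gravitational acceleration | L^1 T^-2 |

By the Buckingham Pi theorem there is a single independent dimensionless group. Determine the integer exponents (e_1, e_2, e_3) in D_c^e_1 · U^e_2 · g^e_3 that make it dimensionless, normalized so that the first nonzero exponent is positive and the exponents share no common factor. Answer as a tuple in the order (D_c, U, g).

L: e_1·(2) + e_2·(1) + e_3·(1) = 0
T: e_1·(-1) + e_2·(-1) + e_3·(-2) = 0
Solving this homogeneous linear system for the smallest-integer solution (first nonzero entry positive) gives (1, -3, 1).

(1, -3, 1)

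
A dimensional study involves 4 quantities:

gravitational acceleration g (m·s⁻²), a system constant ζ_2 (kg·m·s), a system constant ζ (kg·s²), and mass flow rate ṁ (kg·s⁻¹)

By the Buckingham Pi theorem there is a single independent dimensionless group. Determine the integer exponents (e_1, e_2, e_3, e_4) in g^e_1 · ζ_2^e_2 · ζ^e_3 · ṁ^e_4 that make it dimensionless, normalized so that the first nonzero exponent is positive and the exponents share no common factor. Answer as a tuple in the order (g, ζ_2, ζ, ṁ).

(3, -3, 4, -1)

M: e_1·(0) + e_2·(1) + e_3·(1) + e_4·(1) = 0
L: e_1·(1) + e_2·(1) + e_3·(0) + e_4·(0) = 0
T: e_1·(-2) + e_2·(1) + e_3·(2) + e_4·(-1) = 0
Solving this homogeneous linear system for the smallest-integer solution (first nonzero entry positive) gives (3, -3, 4, -1).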